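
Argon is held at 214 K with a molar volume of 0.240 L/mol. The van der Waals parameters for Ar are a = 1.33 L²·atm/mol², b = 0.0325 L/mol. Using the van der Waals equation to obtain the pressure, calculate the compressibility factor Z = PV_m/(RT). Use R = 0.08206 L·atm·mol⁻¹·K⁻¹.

P = RT/(V_m − b) − a/V_m² = (0.08206)(214)/(0.240 − 0.0325) − 1.33/(0.240)²
  = 17.561/0.20750 − 23.090 = 84.631 − 23.090 = 61.541 atm
Z = PV_m/(RT) = (61.541)(0.240)/((0.08206)(214)) = 14.770/17.561 = 0.8411

Z ≈ 0.8411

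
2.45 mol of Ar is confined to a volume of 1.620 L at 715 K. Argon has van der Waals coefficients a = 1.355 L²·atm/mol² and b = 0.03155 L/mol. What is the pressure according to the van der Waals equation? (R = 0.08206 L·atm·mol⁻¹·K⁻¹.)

P ≈ 90.08 atm

P = nRT/(V − nb) − a n²/V²
nRT/(V − nb) = (2.45)(0.08206)(715)/(1.620 − 2.45×0.03155) = 143.75/1.5427 = 93.181 atm
a n²/V² = (1.355)(2.45)²/(1.620)² = 3.0991 atm
P = 93.181 − 3.0991 = 90.08 atm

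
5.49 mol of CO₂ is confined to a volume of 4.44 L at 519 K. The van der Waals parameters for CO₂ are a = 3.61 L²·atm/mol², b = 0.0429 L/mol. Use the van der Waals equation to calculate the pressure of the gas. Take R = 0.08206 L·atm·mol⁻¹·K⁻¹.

P = nRT/(V − nb) − a n²/V²
nRT/(V − nb) = (5.49)(0.08206)(519)/(4.44 − 5.49×0.0429) = 233.81/4.2045 = 55.609 atm
a n²/V² = (3.61)(5.49)²/(4.44)² = 5.5193 atm
P = 55.609 − 5.5193 = 50.09 atm

P ≈ 50.09 atm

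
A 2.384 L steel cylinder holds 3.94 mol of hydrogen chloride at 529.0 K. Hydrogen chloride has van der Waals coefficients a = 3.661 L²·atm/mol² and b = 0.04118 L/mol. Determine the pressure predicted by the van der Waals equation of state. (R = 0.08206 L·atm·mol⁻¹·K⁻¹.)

P ≈ 66.98 atm

P = nRT/(V − nb) − a n²/V²
nRT/(V − nb) = (3.94)(0.08206)(529.0)/(2.384 − 3.94×0.04118) = 171.03/2.2218 = 76.978 atm
a n²/V² = (3.661)(3.94)²/(2.384)² = 9.9995 atm
P = 76.978 − 9.9995 = 66.98 atm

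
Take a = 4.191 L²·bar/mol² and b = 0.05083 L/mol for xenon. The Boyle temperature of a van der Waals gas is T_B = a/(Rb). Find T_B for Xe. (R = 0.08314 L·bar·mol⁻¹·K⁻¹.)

T_B ≈ 991.7 K

For a van der Waals gas the second virial coefficient B₂ = b − a/(RT) vanishes at T_B = a/(Rb).
T_B = 4.191/(0.08314×0.05083) = 4.191/0.0042260 = 991.7 K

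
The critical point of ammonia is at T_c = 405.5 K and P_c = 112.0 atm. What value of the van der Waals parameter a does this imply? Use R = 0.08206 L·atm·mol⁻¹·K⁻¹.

From T_c = 8a/(27Rb) and P_c = a/(27b²): a = 27 R² T_c²/(64 P_c).
a = 27×(0.08206)²×(405.5)²/(64×112.0) = 29896/7168.0 = 4.171 L²·atm/mol²

a ≈ 4.171 L²·atm/mol²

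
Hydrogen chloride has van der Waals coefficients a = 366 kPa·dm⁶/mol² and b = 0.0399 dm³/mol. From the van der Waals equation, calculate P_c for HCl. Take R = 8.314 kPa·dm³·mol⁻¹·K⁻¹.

P_c ≈ 8515 kPa

For a van der Waals gas, P_c = a/(27b²).
P_c = 366/(27×(0.0399)²) = 366/0.042984 = 8515 kPa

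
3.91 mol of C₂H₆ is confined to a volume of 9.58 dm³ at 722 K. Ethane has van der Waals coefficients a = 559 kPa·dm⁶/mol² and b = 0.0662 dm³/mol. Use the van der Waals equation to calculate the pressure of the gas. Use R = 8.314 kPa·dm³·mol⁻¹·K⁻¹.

P = nRT/(V − nb) − a n²/V²
nRT/(V − nb) = (3.91)(8.314)(722)/(9.58 − 3.91×0.0662) = 23471/9.3212 = 2518.0 kPa
a n²/V² = (559)(3.91)²/(9.58)² = 93.118 kPa
P = 2518.0 − 93.118 = 2425 kPa

P ≈ 2425 kPa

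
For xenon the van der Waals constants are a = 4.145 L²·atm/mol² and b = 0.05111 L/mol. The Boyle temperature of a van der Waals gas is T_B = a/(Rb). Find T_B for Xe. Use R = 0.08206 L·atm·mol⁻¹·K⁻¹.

For a van der Waals gas the second virial coefficient B₂ = b − a/(RT) vanishes at T_B = a/(Rb).
T_B = 4.145/(0.08206×0.05111) = 4.145/0.0041941 = 988.3 K

T_B ≈ 988.3 K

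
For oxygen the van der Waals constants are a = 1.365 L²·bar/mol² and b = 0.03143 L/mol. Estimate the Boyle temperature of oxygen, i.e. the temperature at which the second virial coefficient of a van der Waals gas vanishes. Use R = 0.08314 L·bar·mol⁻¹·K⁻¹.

T_B ≈ 522.4 K

For a van der Waals gas the second virial coefficient B₂ = b − a/(RT) vanishes at T_B = a/(Rb).
T_B = 1.365/(0.08314×0.03143) = 1.365/0.0026131 = 522.4 K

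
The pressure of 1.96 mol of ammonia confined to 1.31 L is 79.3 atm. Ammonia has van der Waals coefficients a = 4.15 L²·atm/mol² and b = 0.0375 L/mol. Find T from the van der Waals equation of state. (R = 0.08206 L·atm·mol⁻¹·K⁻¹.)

T = (P + a n²/V²)(V − nb)/(nR)
P + a n²/V² = 79.3 + (4.15)(1.96)²/(1.31)² = 88.590 atm
V − nb = 1.31 − (1.96)(0.0375) = 1.2365 L
T = (88.590)(1.2365)/((1.96)(0.08206)) = 681.1 K

T ≈ 681.1 K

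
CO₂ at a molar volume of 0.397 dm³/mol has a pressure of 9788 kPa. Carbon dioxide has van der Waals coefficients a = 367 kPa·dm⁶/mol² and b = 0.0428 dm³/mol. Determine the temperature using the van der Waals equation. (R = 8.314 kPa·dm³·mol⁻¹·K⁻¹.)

T ≈ 516.2 K

T = (P + a/V_m²)(V_m − b)/R
P + a/V_m² = 9788 + 367/(0.397)² = 12117 kPa
V_m − b = 0.397 − 0.0428 = 0.35420 dm³/mol
T = (12117)(0.35420)/8.314 = 516.2 K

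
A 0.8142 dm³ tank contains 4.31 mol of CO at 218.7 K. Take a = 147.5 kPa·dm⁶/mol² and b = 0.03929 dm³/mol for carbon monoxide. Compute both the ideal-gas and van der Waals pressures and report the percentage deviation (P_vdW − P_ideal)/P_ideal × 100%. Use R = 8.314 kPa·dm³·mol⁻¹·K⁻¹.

Ideal: P_ideal = nRT/V = (4.31)(8.314)(218.7)/0.8142 = 9625.09 kPa
vdW: P = nRT/(V − nb) − a n²/V² = 7836.75/0.644860 − 2739.97/0.662922 = 12152.6 − 4133.17 = 8019.4 kPa
% deviation = (8019.4 − 9625.09)/9625.09 × 100% = -16.68%

-16.68 %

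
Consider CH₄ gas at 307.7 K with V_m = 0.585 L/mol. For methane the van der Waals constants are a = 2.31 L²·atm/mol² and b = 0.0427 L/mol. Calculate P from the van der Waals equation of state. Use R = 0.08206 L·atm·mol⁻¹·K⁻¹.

P = RT/(V_m − b) − a/V_m²
RT/(V_m − b) = (0.08206)(307.7)/(0.585 − 0.0427) = 25.250/0.54230 = 46.561 atm
a/V_m² = 2.31/(0.585)² = 6.7499 atm
P = 46.561 − 6.7499 = 39.81 atm

P ≈ 39.81 atm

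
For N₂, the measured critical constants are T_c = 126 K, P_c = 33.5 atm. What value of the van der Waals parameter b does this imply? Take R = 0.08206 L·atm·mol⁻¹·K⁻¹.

From T_c = 8a/(27Rb) and P_c = a/(27b²): b = R T_c/(8 P_c).
b = (0.08206)(126)/(8×33.5) = 10.340/268.00 = 0.03858 L/mol

b ≈ 0.03858 L/mol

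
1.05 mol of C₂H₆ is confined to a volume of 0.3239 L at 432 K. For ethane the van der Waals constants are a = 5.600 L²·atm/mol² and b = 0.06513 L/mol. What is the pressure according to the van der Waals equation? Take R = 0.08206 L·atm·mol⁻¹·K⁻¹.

P = nRT/(V − nb) − a n²/V²
nRT/(V − nb) = (1.05)(0.08206)(432)/(0.3239 − 1.05×0.06513) = 37.222/0.25551 = 145.68 atm
a n²/V² = (5.600)(1.05)²/(0.3239)² = 58.850 atm
P = 145.68 − 58.850 = 86.83 atm

P ≈ 86.83 atm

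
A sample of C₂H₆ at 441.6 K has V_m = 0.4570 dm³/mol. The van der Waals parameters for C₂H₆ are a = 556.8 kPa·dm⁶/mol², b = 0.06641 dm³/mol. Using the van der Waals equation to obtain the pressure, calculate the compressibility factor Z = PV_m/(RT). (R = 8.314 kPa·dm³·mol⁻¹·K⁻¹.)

P = RT/(V_m − b) − a/V_m² = (8.314)(441.6)/(0.4570 − 0.06641) − 556.8/(0.4570)²
  = 3671.5/0.39059 − 2666.0 = 9399.9 − 2666.0 = 6733.9 kPa
Z = PV_m/(RT) = (6733.9)(0.4570)/((8.314)(441.6)) = 3077.4/3671.5 = 0.8382

Z ≈ 0.8382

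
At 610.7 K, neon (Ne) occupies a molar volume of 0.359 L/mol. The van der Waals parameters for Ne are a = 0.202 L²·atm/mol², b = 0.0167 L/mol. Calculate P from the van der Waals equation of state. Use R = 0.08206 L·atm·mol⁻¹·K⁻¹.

P = RT/(V_m − b) − a/V_m²
RT/(V_m − b) = (0.08206)(610.7)/(0.359 − 0.0167) = 50.114/0.34230 = 146.40 atm
a/V_m² = 0.202/(0.359)² = 1.5673 atm
P = 146.40 − 1.5673 = 144.8 atm

P ≈ 144.8 atm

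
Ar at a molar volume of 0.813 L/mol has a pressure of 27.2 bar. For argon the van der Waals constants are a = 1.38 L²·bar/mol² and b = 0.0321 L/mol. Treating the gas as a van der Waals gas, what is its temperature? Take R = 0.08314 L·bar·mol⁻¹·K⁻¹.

T ≈ 275.1 K

T = (P + a/V_m²)(V_m − b)/R
P + a/V_m² = 27.2 + 1.38/(0.813)² = 29.288 bar
V_m − b = 0.813 − 0.0321 = 0.78090 L/mol
T = (29.288)(0.78090)/0.08314 = 275.1 K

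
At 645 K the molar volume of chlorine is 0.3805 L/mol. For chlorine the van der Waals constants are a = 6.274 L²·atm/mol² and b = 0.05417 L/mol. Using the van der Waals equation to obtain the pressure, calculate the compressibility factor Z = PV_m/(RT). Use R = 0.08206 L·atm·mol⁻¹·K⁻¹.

Z ≈ 0.8545

P = RT/(V_m − b) − a/V_m² = (0.08206)(645)/(0.3805 − 0.05417) − 6.274/(0.3805)²
  = 52.929/0.32633 − 43.335 = 162.19 − 43.335 = 118.86 atm
Z = PV_m/(RT) = (118.86)(0.3805)/((0.08206)(645)) = 45.226/52.929 = 0.8545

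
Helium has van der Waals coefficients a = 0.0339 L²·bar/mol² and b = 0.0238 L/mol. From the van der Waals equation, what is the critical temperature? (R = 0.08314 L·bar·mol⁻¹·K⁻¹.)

T_c ≈ 5.076 K

For a van der Waals gas, T_c = 8a/(27Rb).
T_c = 8×0.0339/(27×0.08314×0.0238) = 0.27120/0.053426 = 5.076 K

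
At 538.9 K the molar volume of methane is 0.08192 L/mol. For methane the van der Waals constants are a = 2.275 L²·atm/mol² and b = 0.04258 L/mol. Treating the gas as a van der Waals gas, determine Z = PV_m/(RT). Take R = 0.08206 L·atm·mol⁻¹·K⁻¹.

Z ≈ 1.454

P = RT/(V_m − b) − a/V_m² = (0.08206)(538.9)/(0.08192 − 0.04258) − 2.275/(0.08192)²
  = 44.222/0.039340 − 339.00 = 1124.1 − 339.00 = 785.1 atm
Z = PV_m/(RT) = (785.1)(0.08192)/((0.08206)(538.9)) = 64.315/44.222 = 1.454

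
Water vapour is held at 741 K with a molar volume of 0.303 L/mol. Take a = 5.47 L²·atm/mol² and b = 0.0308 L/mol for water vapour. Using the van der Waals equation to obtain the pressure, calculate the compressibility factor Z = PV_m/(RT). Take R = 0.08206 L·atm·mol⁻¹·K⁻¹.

Z ≈ 0.8163

P = RT/(V_m − b) − a/V_m² = (0.08206)(741)/(0.303 − 0.0308) − 5.47/(0.303)²
  = 60.806/0.27220 − 59.580 = 223.39 − 59.580 = 163.81 atm
Z = PV_m/(RT) = (163.81)(0.303)/((0.08206)(741)) = 49.634/60.806 = 0.8163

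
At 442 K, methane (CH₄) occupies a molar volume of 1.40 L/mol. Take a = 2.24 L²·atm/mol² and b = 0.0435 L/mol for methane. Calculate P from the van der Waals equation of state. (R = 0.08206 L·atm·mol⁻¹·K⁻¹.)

P ≈ 25.60 atm

P = RT/(V_m − b) − a/V_m²
RT/(V_m − b) = (0.08206)(442)/(1.40 − 0.0435) = 36.271/1.3565 = 26.739 atm
a/V_m² = 2.24/(1.40)² = 1.1429 atm
P = 26.739 − 1.1429 = 25.60 atm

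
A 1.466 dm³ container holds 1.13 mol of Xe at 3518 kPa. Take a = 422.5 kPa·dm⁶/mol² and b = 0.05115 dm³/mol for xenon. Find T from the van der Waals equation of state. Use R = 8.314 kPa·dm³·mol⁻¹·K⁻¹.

T ≈ 564.9 K

T = (P + a n²/V²)(V − nb)/(nR)
P + a n²/V² = 3518 + (422.5)(1.13)²/(1.466)² = 3769.0 kPa
V − nb = 1.466 − (1.13)(0.05115) = 1.4082 dm³
T = (3769.0)(1.4082)/((1.13)(8.314)) = 564.9 K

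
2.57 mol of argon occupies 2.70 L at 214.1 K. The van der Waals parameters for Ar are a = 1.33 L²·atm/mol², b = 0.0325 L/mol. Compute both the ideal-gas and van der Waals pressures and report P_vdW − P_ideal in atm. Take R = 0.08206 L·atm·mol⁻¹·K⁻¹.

Ideal: P_ideal = nRT/V = (2.57)(0.08206)(214.1)/2.70 = 16.7231 atm
vdW: P = nRT/(V − nb) − a n²/V² = 45.1524/2.61648 − 8.78452/7.29000 = 17.2569 − 1.20501 = 16.0519 atm
ΔP = 16.0519 − 16.7231 = -0.671 atm

ΔP ≈ -0.671 atm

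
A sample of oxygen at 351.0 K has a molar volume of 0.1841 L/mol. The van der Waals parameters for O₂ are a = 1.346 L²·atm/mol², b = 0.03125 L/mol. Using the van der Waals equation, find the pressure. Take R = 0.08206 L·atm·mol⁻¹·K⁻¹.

P = RT/(V_m − b) − a/V_m²
RT/(V_m − b) = (0.08206)(351.0)/(0.1841 − 0.03125) = 28.803/0.15285 = 188.44 atm
a/V_m² = 1.346/(0.1841)² = 39.713 atm
P = 188.44 − 39.713 = 148.7 atm

P ≈ 148.7 atm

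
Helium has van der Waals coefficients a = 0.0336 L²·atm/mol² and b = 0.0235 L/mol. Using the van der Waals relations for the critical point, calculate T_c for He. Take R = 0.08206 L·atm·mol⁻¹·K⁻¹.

T_c ≈ 5.163 K

For a van der Waals gas, T_c = 8a/(27Rb).
T_c = 8×0.0336/(27×0.08206×0.0235) = 0.26880/0.052067 = 5.163 K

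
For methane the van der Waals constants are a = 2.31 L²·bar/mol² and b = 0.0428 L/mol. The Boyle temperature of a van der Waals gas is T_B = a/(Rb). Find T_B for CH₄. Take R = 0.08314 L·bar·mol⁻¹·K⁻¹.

T_B ≈ 649.2 K

For a van der Waals gas the second virial coefficient B₂ = b − a/(RT) vanishes at T_B = a/(Rb).
T_B = 2.31/(0.08314×0.0428) = 2.31/0.0035584 = 649.2 K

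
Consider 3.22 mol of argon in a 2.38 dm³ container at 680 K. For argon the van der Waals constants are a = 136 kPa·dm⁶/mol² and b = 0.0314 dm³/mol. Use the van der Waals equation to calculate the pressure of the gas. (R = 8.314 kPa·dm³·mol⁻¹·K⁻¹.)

P ≈ 7739 kPa

P = nRT/(V − nb) − a n²/V²
nRT/(V − nb) = (3.22)(8.314)(680)/(2.38 − 3.22×0.0314) = 18204/2.2789 = 7988.1 kPa
a n²/V² = (136)(3.22)²/(2.38)² = 248.94 kPa
P = 7988.1 − 248.94 = 7739 kPa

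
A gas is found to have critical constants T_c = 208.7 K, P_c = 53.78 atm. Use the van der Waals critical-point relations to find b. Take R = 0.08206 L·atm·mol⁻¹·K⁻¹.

b ≈ 0.03981 L/mol

From T_c = 8a/(27Rb) and P_c = a/(27b²): b = R T_c/(8 P_c).
b = (0.08206)(208.7)/(8×53.78) = 17.126/430.24 = 0.03981 L/mol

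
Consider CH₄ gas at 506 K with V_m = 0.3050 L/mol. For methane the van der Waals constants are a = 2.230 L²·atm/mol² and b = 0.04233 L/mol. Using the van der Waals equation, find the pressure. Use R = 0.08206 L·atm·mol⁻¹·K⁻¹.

P = RT/(V_m − b) − a/V_m²
RT/(V_m − b) = (0.08206)(506)/(0.3050 − 0.04233) = 41.522/0.26267 = 158.08 atm
a/V_m² = 2.230/(0.3050)² = 23.972 atm
P = 158.08 − 23.972 = 134.1 atm

P ≈ 134.1 atm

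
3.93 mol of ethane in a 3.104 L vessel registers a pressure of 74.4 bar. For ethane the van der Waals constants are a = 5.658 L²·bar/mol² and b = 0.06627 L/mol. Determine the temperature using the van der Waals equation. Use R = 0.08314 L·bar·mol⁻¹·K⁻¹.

T ≈ 726.4 K

T = (P + a n²/V²)(V − nb)/(nR)
P + a n²/V² = 74.4 + (5.658)(3.93)²/(3.104)² = 83.470 bar
V − nb = 3.104 − (3.93)(0.06627) = 2.8436 L
T = (83.470)(2.8436)/((3.93)(0.08314)) = 726.4 K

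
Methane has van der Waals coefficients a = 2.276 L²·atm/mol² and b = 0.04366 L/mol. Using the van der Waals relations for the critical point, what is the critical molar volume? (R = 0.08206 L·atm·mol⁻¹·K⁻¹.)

For a van der Waals gas, V_m,c = 3b.
V_m,c = 3×0.04366 = 0.1310 L/mol

V_m,c ≈ 0.1310 L/mol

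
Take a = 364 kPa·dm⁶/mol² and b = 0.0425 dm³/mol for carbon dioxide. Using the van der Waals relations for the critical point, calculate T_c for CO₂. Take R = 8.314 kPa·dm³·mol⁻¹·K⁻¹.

T_c ≈ 305.2 K

For a van der Waals gas, T_c = 8a/(27Rb).
T_c = 8×364/(27×8.314×0.0425) = 2912.0/9.5403 = 305.2 K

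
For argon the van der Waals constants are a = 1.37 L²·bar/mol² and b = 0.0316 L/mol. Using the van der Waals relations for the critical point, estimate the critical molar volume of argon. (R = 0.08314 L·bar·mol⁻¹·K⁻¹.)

For a van der Waals gas, V_m,c = 3b.
V_m,c = 3×0.0316 = 0.09480 L/mol

V_m,c ≈ 0.09480 L/mol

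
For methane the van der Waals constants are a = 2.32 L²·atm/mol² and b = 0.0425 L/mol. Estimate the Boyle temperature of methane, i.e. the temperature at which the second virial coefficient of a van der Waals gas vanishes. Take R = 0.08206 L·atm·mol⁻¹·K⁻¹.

T_B ≈ 665.2 K

For a van der Waals gas the second virial coefficient B₂ = b − a/(RT) vanishes at T_B = a/(Rb).
T_B = 2.32/(0.08206×0.0425) = 2.32/0.0034876 = 665.2 K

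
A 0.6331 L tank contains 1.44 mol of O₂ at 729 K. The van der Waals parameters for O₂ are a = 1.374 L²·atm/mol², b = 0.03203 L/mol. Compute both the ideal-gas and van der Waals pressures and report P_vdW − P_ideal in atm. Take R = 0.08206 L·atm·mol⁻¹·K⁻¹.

Ideal: P_ideal = nRT/V = (1.44)(0.08206)(729)/0.6331 = 136.066 atm
vdW: P = nRT/(V − nb) − a n²/V² = 86.1433/0.586977 − 2.84913/0.400816 = 146.758 − 7.10832 = 139.650 atm
ΔP = 139.650 − 136.066 = 3.58 atm

ΔP ≈ 3.58 atm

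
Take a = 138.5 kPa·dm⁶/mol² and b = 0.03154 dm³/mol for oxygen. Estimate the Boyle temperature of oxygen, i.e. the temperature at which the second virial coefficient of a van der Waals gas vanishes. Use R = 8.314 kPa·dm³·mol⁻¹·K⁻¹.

T_B ≈ 528.2 K

For a van der Waals gas the second virial coefficient B₂ = b − a/(RT) vanishes at T_B = a/(Rb).
T_B = 138.5/(8.314×0.03154) = 138.5/0.26222 = 528.2 K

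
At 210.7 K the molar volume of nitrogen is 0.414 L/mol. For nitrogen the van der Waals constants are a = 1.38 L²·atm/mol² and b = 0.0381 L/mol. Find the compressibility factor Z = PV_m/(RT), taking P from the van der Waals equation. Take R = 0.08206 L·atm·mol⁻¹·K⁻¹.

Z ≈ 0.9086

P = RT/(V_m − b) − a/V_m² = (0.08206)(210.7)/(0.414 − 0.0381) − 1.38/(0.414)²
  = 17.290/0.37590 − 8.0515 = 45.996 − 8.0515 = 37.945 atm
Z = PV_m/(RT) = (37.945)(0.414)/((0.08206)(210.7)) = 15.709/17.290 = 0.9086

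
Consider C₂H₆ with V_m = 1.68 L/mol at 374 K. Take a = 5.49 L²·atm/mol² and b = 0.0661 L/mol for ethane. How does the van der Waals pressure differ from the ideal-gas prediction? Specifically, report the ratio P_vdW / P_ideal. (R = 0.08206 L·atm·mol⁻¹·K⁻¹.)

Ideal: P_ideal = RT/V_m = (0.08206)(374)/1.68 = 18.2681 atm
vdW: P = RT/(V_m − b) − a/V_m² = 30.6904/1.61390 − 5.49/2.82240 = 19.0163 − 1.94515 = 17.0712 atm
Ratio = 17.0712/18.2681 = 0.9345

P_vdW / P_ideal ≈ 0.9345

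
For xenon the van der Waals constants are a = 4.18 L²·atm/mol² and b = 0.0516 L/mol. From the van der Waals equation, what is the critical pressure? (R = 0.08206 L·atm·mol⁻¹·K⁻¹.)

P_c ≈ 58.15 atm

For a van der Waals gas, P_c = a/(27b²).
P_c = 4.18/(27×(0.0516)²) = 4.18/0.071889 = 58.15 atm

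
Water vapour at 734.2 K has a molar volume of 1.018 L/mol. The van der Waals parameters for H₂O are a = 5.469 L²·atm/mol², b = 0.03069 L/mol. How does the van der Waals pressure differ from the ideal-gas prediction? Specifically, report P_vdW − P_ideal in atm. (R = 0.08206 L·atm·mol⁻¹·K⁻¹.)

Ideal: P_ideal = RT/V_m = (0.08206)(734.2)/1.018 = 59.1832 atm
vdW: P = RT/(V_m − b) − a/V_m² = 60.2485/0.987310 − 5.469/1.03632 = 61.0229 − 5.27733 = 55.7456 atm
ΔP = 55.7456 − 59.1832 = -3.438 atm

ΔP ≈ -3.438 atm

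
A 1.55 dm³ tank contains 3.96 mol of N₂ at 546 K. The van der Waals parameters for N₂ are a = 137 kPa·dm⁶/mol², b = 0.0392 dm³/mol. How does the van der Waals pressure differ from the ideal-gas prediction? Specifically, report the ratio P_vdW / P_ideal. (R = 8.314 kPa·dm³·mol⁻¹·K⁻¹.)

P_vdW / P_ideal ≈ 1.034

Ideal: P_ideal = nRT/V = (3.96)(8.314)(546)/1.55 = 11597.5 kPa
vdW: P = nRT/(V − nb) − a n²/V² = 17976.2/1.39477 − 2148.38/2.40250 = 12888.3 − 894.227 = 11994.1 kPa
Ratio = 11994.1/11597.5 = 1.034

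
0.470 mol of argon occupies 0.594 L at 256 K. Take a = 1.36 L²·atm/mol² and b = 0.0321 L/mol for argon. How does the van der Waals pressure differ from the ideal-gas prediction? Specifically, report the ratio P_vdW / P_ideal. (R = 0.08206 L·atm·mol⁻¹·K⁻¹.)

P_vdW / P_ideal ≈ 0.9748

Ideal: P_ideal = nRT/V = (0.470)(0.08206)(256)/0.594 = 16.6220 atm
vdW: P = nRT/(V − nb) − a n²/V² = 9.87346/0.578913 − 0.300424/0.352836 = 17.0552 − 0.851455 = 16.2037 atm
Ratio = 16.2037/16.6220 = 0.9748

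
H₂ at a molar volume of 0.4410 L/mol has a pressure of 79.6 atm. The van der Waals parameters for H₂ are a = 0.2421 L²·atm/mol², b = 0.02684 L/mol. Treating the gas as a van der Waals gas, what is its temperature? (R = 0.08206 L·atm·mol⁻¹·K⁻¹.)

T ≈ 408.0 K

T = (P + a/V_m²)(V_m − b)/R
P + a/V_m² = 79.6 + 0.2421/(0.4410)² = 80.845 atm
V_m − b = 0.4410 − 0.02684 = 0.41416 L/mol
T = (80.845)(0.41416)/0.08206 = 408.0 K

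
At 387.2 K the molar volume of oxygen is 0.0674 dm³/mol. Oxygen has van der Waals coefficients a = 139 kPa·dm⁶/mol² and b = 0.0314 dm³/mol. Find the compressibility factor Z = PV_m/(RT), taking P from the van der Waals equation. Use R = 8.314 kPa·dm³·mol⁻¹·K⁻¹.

P = RT/(V_m − b) − a/V_m² = (8.314)(387.2)/(0.0674 − 0.0314) − 139/(0.0674)²
  = 3219.2/0.036000 − 30598 = 89422 − 30598 = 58824 kPa
Z = PV_m/(RT) = (58824)(0.0674)/((8.314)(387.2)) = 3964.7/3219.2 = 1.232

Z ≈ 1.232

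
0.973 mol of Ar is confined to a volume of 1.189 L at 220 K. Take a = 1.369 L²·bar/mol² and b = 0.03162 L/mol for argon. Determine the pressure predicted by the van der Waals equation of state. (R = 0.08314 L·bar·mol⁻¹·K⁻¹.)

P ≈ 14.45 bar

P = nRT/(V − nb) − a n²/V²
nRT/(V − nb) = (0.973)(0.08314)(220)/(1.189 − 0.973×0.03162) = 17.797/1.1582 = 15.366 bar
a n²/V² = (1.369)(0.973)²/(1.189)² = 0.91678 bar
P = 15.366 − 0.91678 = 14.45 bar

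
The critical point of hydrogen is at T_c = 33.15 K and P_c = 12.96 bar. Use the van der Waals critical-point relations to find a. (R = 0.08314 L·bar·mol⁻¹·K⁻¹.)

From T_c = 8a/(27Rb) and P_c = a/(27b²): a = 27 R² T_c²/(64 P_c).
a = 27×(0.08314)²×(33.15)²/(64×12.96) = 205.09/829.44 = 0.2473 L²·bar/mol²

a ≈ 0.2473 L²·bar/mol²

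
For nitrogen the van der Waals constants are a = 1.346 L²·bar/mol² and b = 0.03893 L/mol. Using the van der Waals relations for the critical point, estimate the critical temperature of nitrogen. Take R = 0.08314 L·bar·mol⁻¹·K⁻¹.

T_c ≈ 123.2 K

For a van der Waals gas, T_c = 8a/(27Rb).
T_c = 8×1.346/(27×0.08314×0.03893) = 10.768/0.087389 = 123.2 K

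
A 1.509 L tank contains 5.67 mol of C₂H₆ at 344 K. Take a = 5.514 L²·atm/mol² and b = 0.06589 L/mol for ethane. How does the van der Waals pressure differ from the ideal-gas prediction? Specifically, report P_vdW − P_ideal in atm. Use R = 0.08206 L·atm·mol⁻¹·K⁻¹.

Ideal: P_ideal = nRT/V = (5.67)(0.08206)(344)/1.509 = 106.068 atm
vdW: P = nRT/(V − nb) − a n²/V² = 160.056/1.13540 − 177.269/2.27708 = 140.969 − 77.8493 = 63.120 atm
ΔP = 63.120 − 106.068 = -42.95 atm

ΔP ≈ -42.95 atm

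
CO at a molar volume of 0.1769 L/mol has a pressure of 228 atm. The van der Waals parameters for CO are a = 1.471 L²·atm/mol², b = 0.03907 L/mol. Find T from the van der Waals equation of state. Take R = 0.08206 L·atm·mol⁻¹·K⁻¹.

T ≈ 461.9 K

T = (P + a/V_m²)(V_m − b)/R
P + a/V_m² = 228 + 1.471/(0.1769)² = 275.01 atm
V_m − b = 0.1769 − 0.03907 = 0.13783 L/mol
T = (275.01)(0.13783)/0.08206 = 461.9 K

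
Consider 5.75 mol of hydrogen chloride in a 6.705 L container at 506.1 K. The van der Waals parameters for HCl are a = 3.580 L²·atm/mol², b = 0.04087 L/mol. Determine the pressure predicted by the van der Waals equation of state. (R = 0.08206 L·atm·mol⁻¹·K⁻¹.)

P = nRT/(V − nb) − a n²/V²
nRT/(V − nb) = (5.75)(0.08206)(506.1)/(6.705 − 5.75×0.04087) = 238.80/6.4700 = 36.909 atm
a n²/V² = (3.580)(5.75)²/(6.705)² = 2.6328 atm
P = 36.909 − 2.6328 = 34.28 atm

P ≈ 34.28 atm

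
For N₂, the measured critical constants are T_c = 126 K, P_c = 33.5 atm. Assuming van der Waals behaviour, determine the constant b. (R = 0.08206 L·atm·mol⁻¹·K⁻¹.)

From T_c = 8a/(27Rb) and P_c = a/(27b²): b = R T_c/(8 P_c).
b = (0.08206)(126)/(8×33.5) = 10.340/268.00 = 0.03858 L/mol

b ≈ 0.03858 L/mol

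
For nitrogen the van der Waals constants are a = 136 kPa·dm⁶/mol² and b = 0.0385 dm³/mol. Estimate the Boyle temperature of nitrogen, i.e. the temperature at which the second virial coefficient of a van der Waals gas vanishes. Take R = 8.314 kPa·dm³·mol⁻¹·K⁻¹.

T_B ≈ 424.9 K

For a van der Waals gas the second virial coefficient B₂ = b − a/(RT) vanishes at T_B = a/(Rb).
T_B = 136/(8.314×0.0385) = 136/0.32009 = 424.9 K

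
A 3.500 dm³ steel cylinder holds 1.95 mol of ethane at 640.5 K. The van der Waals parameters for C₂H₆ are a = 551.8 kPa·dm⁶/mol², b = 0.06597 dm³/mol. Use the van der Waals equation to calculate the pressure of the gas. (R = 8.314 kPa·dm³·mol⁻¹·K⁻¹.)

P = nRT/(V − nb) − a n²/V²
nRT/(V − nb) = (1.95)(8.314)(640.5)/(3.500 − 1.95×0.06597) = 10384/3.3714 = 3080.0 kPa
a n²/V² = (551.8)(1.95)²/(3.500)² = 171.28 kPa
P = 3080.0 − 171.28 = 2909 kPa

P ≈ 2909 kPa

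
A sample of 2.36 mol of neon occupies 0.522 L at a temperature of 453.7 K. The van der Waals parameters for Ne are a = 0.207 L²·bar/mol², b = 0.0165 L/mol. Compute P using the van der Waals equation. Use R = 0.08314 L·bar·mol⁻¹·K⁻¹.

P ≈ 180.1 bar

P = nRT/(V − nb) − a n²/V²
nRT/(V − nb) = (2.36)(0.08314)(453.7)/(0.522 − 2.36×0.0165) = 89.021/0.48306 = 184.29 bar
a n²/V² = (0.207)(2.36)²/(0.522)² = 4.2311 bar
P = 184.29 − 4.2311 = 180.1 bar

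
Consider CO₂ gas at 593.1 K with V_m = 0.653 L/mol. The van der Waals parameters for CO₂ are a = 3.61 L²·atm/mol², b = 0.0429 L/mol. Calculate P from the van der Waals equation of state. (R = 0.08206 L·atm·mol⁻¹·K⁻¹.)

P = RT/(V_m − b) − a/V_m²
RT/(V_m − b) = (0.08206)(593.1)/(0.653 − 0.0429) = 48.670/0.61010 = 79.774 atm
a/V_m² = 3.61/(0.653)² = 8.4661 atm
P = 79.774 − 8.4661 = 71.31 atm

P ≈ 71.31 atm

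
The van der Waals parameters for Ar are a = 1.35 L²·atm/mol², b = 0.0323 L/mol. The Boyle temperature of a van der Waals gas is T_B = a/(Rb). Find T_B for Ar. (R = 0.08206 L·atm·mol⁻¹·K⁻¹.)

T_B ≈ 509.3 K

For a van der Waals gas the second virial coefficient B₂ = b − a/(RT) vanishes at T_B = a/(Rb).
T_B = 1.35/(0.08206×0.0323) = 1.35/0.0026505 = 509.3 K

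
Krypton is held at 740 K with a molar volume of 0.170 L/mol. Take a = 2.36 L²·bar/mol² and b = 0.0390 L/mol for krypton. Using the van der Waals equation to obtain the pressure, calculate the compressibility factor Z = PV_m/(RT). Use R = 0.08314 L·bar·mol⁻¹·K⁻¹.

P = RT/(V_m − b) − a/V_m² = (0.08314)(740)/(0.170 − 0.0390) − 2.36/(0.170)²
  = 61.524/0.13100 − 81.661 = 469.65 − 81.661 = 387.99 bar
Z = PV_m/(RT) = (387.99)(0.170)/((0.08314)(740)) = 65.958/61.524 = 1.072

Z ≈ 1.072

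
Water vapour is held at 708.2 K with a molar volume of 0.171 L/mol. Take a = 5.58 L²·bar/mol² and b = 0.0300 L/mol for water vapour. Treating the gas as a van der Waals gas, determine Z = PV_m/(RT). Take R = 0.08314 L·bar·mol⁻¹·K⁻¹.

P = RT/(V_m − b) − a/V_m² = (0.08314)(708.2)/(0.171 − 0.0300) − 5.58/(0.171)²
  = 58.880/0.14100 − 190.83 = 417.59 − 190.83 = 226.76 bar
Z = PV_m/(RT) = (226.76)(0.171)/((0.08314)(708.2)) = 38.776/58.880 = 0.6586

Z ≈ 0.6586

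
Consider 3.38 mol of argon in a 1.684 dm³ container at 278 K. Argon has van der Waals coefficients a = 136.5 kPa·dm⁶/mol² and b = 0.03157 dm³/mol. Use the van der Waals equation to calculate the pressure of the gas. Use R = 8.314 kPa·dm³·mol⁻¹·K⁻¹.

P = nRT/(V − nb) − a n²/V²
nRT/(V − nb) = (3.38)(8.314)(278)/(1.684 − 3.38×0.03157) = 7812.2/1.5773 = 4952.9 kPa
a n²/V² = (136.5)(3.38)²/(1.684)² = 549.90 kPa
P = 4952.9 − 549.90 = 4403 kPa

P ≈ 4403 kPa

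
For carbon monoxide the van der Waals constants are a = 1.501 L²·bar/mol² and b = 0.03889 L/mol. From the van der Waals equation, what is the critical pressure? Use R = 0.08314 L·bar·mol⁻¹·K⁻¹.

P_c ≈ 36.76 bar

For a van der Waals gas, P_c = a/(27b²).
P_c = 1.501/(27×(0.03889)²) = 1.501/0.040836 = 36.76 bar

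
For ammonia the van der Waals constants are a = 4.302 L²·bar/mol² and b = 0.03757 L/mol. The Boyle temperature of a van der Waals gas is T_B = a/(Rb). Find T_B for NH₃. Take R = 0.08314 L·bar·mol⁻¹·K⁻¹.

For a van der Waals gas the second virial coefficient B₂ = b − a/(RT) vanishes at T_B = a/(Rb).
T_B = 4.302/(0.08314×0.03757) = 4.302/0.0031236 = 1377 K

T_B ≈ 1377 K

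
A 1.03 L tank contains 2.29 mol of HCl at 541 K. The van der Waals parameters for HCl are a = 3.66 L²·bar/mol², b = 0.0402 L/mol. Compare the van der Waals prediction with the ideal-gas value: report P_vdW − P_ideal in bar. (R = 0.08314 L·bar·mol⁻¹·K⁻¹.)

Ideal: P_ideal = nRT/V = (2.29)(0.08314)(541)/1.03 = 100.001 bar
vdW: P = nRT/(V − nb) − a n²/V² = 103.001/0.937942 − 19.1934/1.06090 = 109.816 − 18.0916 = 91.724 bar
ΔP = 91.724 − 100.001 = -8.28 bar

ΔP ≈ -8.28 bar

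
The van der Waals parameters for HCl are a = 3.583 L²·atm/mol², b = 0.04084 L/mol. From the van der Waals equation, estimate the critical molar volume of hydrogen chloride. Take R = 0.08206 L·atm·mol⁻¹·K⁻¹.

V_m,c ≈ 0.1225 L/mol

For a van der Waals gas, V_m,c = 3b.
V_m,c = 3×0.04084 = 0.1225 L/mol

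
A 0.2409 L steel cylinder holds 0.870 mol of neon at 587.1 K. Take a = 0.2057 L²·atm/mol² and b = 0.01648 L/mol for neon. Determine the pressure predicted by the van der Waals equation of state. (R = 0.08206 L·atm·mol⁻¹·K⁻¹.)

P ≈ 182.3 atm

P = nRT/(V − nb) − a n²/V²
nRT/(V − nb) = (0.870)(0.08206)(587.1)/(0.2409 − 0.870×0.01648) = 41.914/0.22656 = 185.00 atm
a n²/V² = (0.2057)(0.870)²/(0.2409)² = 2.6829 atm
P = 185.00 − 2.6829 = 182.3 atm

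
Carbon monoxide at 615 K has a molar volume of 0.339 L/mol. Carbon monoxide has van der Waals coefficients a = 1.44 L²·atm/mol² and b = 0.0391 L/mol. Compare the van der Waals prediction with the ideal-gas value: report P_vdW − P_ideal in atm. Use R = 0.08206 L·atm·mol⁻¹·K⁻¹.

Ideal: P_ideal = RT/V_m = (0.08206)(615)/0.339 = 148.870 atm
vdW: P = RT/(V_m − b) − a/V_m² = 50.4669/0.299900 − 1.44/0.114921 = 168.279 − 12.5303 = 155.749 atm
ΔP = 155.749 − 148.870 = 6.88 atm

ΔP ≈ 6.88 atm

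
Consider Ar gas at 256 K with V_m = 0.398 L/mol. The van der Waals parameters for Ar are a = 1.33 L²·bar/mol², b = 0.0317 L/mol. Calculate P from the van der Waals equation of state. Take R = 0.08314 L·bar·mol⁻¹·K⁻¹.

P = RT/(V_m − b) − a/V_m²
RT/(V_m − b) = (0.08314)(256)/(0.398 − 0.0317) = 21.284/0.36630 = 58.105 bar
a/V_m² = 1.33/(0.398)² = 8.3963 bar
P = 58.105 − 8.3963 = 49.71 bar

P ≈ 49.71 bar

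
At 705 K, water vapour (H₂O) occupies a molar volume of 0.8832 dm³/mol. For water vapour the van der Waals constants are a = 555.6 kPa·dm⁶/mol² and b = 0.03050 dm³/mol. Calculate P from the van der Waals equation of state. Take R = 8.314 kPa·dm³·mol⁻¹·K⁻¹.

P ≈ 6162 kPa

P = RT/(V_m − b) − a/V_m²
RT/(V_m − b) = (8.314)(705)/(0.8832 − 0.03050) = 5861.4/0.85270 = 6873.9 kPa
a/V_m² = 555.6/(0.8832)² = 712.27 kPa
P = 6873.9 − 712.27 = 6162 kPa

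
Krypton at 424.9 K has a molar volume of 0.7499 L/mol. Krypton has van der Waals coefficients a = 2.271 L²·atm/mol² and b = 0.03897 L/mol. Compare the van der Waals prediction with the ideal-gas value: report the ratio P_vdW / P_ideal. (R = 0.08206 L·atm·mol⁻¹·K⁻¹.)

Ideal: P_ideal = RT/V_m = (0.08206)(424.9)/0.7499 = 46.4959 atm
vdW: P = RT/(V_m − b) − a/V_m² = 34.8673/0.710930 − 2.271/0.562350 = 49.0446 − 4.03841 = 45.0062 atm
Ratio = 45.0062/46.4959 = 0.9680

P_vdW / P_ideal ≈ 0.9680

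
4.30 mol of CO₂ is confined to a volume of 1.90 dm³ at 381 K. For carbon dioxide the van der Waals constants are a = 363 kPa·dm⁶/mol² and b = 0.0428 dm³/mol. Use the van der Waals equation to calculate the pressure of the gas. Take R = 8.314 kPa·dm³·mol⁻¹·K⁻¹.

P = nRT/(V − nb) − a n²/V²
nRT/(V − nb) = (4.30)(8.314)(381)/(1.90 − 4.30×0.0428) = 13621/1.7160 = 7937.6 kPa
a n²/V² = (363)(4.30)²/(1.90)² = 1859.2 kPa
P = 7937.6 − 1859.2 = 6078 kPa

P ≈ 6078 kPa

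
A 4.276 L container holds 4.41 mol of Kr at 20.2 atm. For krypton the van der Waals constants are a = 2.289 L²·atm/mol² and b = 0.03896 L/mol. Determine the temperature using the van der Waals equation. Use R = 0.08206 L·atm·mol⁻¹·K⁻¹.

T ≈ 256.7 K

T = (P + a n²/V²)(V − nb)/(nR)
P + a n²/V² = 20.2 + (2.289)(4.41)²/(4.276)² = 22.635 atm
V − nb = 4.276 − (4.41)(0.03896) = 4.1042 L
T = (22.635)(4.1042)/((4.41)(0.08206)) = 256.7 K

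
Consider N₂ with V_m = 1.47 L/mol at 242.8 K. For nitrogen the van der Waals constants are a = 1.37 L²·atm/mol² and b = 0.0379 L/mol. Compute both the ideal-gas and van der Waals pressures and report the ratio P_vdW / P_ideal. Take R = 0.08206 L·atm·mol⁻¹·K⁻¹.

P_vdW / P_ideal ≈ 0.9797

Ideal: P_ideal = RT/V_m = (0.08206)(242.8)/1.47 = 13.5539 atm
vdW: P = RT/(V_m − b) − a/V_m² = 19.9242/1.43210 − 1.37/2.16090 = 13.9126 − 0.633995 = 13.2786 atm
Ratio = 13.2786/13.5539 = 0.9797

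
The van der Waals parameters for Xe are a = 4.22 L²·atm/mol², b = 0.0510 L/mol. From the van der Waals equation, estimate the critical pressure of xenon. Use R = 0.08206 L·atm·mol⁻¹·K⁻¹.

For a van der Waals gas, P_c = a/(27b²).
P_c = 4.22/(27×(0.0510)²) = 4.22/0.070227 = 60.09 atm

P_c ≈ 60.09 atm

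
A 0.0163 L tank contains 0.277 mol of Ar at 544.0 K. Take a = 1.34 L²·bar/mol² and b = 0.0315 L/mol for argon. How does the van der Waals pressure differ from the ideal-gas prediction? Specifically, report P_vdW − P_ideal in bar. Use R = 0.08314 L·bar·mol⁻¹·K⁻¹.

Ideal: P_ideal = nRT/V = (0.277)(0.08314)(544.0)/0.0163 = 768.601 bar
vdW: P = nRT/(V − nb) − a n²/V² = 12.5282/0.00757450 − 0.102817/0.000265690 = 1654.00 − 386.981 = 1267.02 bar
ΔP = 1267.02 − 768.601 = 498.4 bar

ΔP ≈ 498.4 bar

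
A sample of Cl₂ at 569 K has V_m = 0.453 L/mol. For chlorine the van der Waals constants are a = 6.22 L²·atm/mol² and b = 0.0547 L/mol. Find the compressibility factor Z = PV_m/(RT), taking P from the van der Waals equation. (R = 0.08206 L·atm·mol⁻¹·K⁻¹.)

P = RT/(V_m − b) − a/V_m² = (0.08206)(569)/(0.453 − 0.0547) − 6.22/(0.453)²
  = 46.692/0.39830 − 30.311 = 117.23 − 30.311 = 86.92 atm
Z = PV_m/(RT) = (86.92)(0.453)/((0.08206)(569)) = 39.375/46.692 = 0.8433

Z ≈ 0.8433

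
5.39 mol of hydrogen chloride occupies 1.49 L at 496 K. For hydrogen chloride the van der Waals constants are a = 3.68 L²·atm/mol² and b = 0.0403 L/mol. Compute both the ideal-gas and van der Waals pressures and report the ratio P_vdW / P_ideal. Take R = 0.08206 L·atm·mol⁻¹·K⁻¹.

Ideal: P_ideal = nRT/V = (5.39)(0.08206)(496)/1.49 = 147.237 atm
vdW: P = nRT/(V − nb) − a n²/V² = 219.382/1.27278 − 106.912/2.22010 = 172.364 − 48.1564 = 124.208 atm
Ratio = 124.208/147.237 = 0.8436

P_vdW / P_ideal ≈ 0.8436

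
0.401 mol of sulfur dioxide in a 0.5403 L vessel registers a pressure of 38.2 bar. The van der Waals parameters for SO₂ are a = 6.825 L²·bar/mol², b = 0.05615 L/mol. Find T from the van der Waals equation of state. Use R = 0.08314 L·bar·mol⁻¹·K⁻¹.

T ≈ 651.7 K

T = (P + a n²/V²)(V − nb)/(nR)
P + a n²/V² = 38.2 + (6.825)(0.401)²/(0.5403)² = 41.959 bar
V − nb = 0.5403 − (0.401)(0.05615) = 0.51778 L
T = (41.959)(0.51778)/((0.401)(0.08314)) = 651.7 K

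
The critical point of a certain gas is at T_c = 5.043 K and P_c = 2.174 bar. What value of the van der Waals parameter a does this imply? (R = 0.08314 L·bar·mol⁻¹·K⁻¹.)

From T_c = 8a/(27Rb) and P_c = a/(27b²): a = 27 R² T_c²/(64 P_c).
a = 27×(0.08314)²×(5.043)²/(64×2.174) = 4.7464/139.14 = 0.03411 L²·bar/mol²

a ≈ 0.03411 L²·bar/mol²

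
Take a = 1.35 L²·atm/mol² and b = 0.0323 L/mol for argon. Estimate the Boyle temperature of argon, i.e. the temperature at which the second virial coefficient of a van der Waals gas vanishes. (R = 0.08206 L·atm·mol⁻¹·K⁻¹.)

For a van der Waals gas the second virial coefficient B₂ = b − a/(RT) vanishes at T_B = a/(Rb).
T_B = 1.35/(0.08206×0.0323) = 1.35/0.0026505 = 509.3 K

T_B ≈ 509.3 K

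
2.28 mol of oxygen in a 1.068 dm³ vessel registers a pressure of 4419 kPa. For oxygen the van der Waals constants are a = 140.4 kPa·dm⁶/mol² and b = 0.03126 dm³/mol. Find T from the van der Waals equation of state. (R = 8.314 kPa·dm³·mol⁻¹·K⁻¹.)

T = (P + a n²/V²)(V − nb)/(nR)
P + a n²/V² = 4419 + (140.4)(2.28)²/(1.068)² = 5058.9 kPa
V − nb = 1.068 − (2.28)(0.03126) = 0.99673 dm³
T = (5058.9)(0.99673)/((2.28)(8.314)) = 266.0 K

T ≈ 266.0 K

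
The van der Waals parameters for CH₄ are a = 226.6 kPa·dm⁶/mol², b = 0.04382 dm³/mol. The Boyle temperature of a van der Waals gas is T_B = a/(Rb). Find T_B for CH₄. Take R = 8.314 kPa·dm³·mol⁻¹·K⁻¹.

For a van der Waals gas the second virial coefficient B₂ = b − a/(RT) vanishes at T_B = a/(Rb).
T_B = 226.6/(8.314×0.04382) = 226.6/0.36432 = 622.0 K

T_B ≈ 622.0 K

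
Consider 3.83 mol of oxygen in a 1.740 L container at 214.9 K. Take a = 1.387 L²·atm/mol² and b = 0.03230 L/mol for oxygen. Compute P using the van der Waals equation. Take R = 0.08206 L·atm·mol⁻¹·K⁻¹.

P ≈ 35.07 atm

P = nRT/(V − nb) − a n²/V²
nRT/(V − nb) = (3.83)(0.08206)(214.9)/(1.740 − 3.83×0.03230) = 67.541/1.6163 = 41.787 atm
a n²/V² = (1.387)(3.83)²/(1.740)² = 6.7201 atm
P = 41.787 − 6.7201 = 35.07 atm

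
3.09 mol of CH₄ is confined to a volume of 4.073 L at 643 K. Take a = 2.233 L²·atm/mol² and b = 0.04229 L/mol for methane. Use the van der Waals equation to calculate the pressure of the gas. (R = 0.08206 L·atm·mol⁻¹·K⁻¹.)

P = nRT/(V − nb) − a n²/V²
nRT/(V − nb) = (3.09)(0.08206)(643)/(4.073 − 3.09×0.04229) = 163.04/3.9423 = 41.357 atm
a n²/V² = (2.233)(3.09)²/(4.073)² = 1.2852 atm
P = 41.357 − 1.2852 = 40.07 atm

P ≈ 40.07 atm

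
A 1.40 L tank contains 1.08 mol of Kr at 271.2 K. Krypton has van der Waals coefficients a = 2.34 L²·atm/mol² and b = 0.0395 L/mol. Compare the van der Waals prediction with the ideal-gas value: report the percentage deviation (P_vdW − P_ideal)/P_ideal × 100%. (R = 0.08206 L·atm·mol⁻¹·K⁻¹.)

Ideal: P_ideal = nRT/V = (1.08)(0.08206)(271.2)/1.40 = 17.1679 atm
vdW: P = nRT/(V − nb) − a n²/V² = 24.0350/1.35734 − 2.72938/1.96000 = 17.7074 − 1.39254 = 16.3149 atm
% deviation = (16.3149 − 17.1679)/17.1679 × 100% = -4.97%

-4.97 %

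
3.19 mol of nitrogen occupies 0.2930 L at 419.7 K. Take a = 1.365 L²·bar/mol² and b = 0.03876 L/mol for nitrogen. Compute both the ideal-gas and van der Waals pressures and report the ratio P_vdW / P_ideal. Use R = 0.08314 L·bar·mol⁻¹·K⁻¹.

P_vdW / P_ideal ≈ 1.304

Ideal: P_ideal = nRT/V = (3.19)(0.08314)(419.7)/0.2930 = 379.902 bar
vdW: P = nRT/(V − nb) − a n²/V² = 111.311/0.169356 − 13.8904/0.0858490 = 657.260 − 161.800 = 495.460 bar
Ratio = 495.460/379.902 = 1.304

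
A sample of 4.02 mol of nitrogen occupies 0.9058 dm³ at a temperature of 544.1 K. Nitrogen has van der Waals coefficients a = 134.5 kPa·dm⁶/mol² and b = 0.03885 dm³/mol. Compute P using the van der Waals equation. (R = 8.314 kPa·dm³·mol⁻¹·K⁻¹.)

P = nRT/(V − nb) − a n²/V²
nRT/(V − nb) = (4.02)(8.314)(544.1)/(0.9058 − 4.02×0.03885) = 18185/0.74962 = 24259 kPa
a n²/V² = (134.5)(4.02)²/(0.9058)² = 2649.2 kPa
P = 24259 − 2649.2 = 21610 kPa

P ≈ 21610 kPa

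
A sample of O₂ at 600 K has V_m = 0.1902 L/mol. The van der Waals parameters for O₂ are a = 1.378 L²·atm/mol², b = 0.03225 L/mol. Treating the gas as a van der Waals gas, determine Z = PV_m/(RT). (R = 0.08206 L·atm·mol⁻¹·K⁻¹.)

P = RT/(V_m − b) − a/V_m² = (0.08206)(600)/(0.1902 − 0.03225) − 1.378/(0.1902)²
  = 49.236/0.15795 − 38.092 = 311.72 − 38.092 = 273.63 atm
Z = PV_m/(RT) = (273.63)(0.1902)/((0.08206)(600)) = 52.044/49.236 = 1.057

Z ≈ 1.057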